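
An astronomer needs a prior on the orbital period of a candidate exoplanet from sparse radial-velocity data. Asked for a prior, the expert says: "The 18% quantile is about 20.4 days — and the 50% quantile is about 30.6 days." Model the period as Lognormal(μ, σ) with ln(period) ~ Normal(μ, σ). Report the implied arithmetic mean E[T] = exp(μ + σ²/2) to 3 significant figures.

If T ~ Lognormal(μ,σ) then ln T ~ Normal(μ,σ), so the p-quantile of ln T is μ + z_p·σ.
ln(20.4) = 3.016 and ln(30.6) = 3.421; z_{0.18} = -0.9154, z_{0.5} = 0.
σ = (3.421 − 3.016)/(0 − (-0.9154)) = 0.443.
μ = 3.016 − (-0.9154)·0.443 = 3.421.
E[T] = exp(μ + σ²/2) = exp(3.421 + 0.0981) = 33.8 days.

E[T] ≈ 33.8 days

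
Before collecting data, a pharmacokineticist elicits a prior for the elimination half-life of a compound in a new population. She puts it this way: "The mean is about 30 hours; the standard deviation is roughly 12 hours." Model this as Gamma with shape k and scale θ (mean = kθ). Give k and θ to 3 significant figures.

k ≈ 6.25, θ ≈ 4.8

For Gamma(k, scale θ): mean = kθ, variance = kθ², so CV = 1/√k.
CV = SD/mean = 12/30 = 0.4, hence k = 1/CV² = 6.25.
Then θ = mean/k = 30/6.25 = 4.8.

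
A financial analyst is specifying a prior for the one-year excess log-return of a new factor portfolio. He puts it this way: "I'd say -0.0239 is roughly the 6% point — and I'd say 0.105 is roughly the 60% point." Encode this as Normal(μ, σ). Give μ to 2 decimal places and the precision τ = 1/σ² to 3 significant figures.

μ = 0.09, τ = 197

For Normal(μ,σ), the p-quantile is μ + z_p·σ. Here z_{0.06} = -1.555, z_{0.6} = 0.2533.
So -0.0239 = μ − 1.555σ and 0.105 = μ + 0.2533σ.
Subtracting: σ = (0.105 − -0.0239)/(0.2533 − (-1.555)) = 0.07.
Then μ = -0.0239 − (-1.555)·0.07 = 0.09.
Precision τ = 1/σ² = 1/0.07129² = 197.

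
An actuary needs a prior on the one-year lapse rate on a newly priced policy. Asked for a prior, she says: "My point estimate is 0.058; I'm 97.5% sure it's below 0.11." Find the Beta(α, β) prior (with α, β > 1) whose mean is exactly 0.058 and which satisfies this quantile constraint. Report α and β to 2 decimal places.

α ≈ 6.05, β ≈ 98.21

With mean 0.058 fixed, write α = 0.058s, β = 0.942s where s = α+β.
Need P(θ < 0.11) = 0.975 under Beta(0.058s, 0.942s). Normal approximation: (q−m)/√(m(1−m)/s) ≈ z_{0.975} = 1.96, so s ≈ 0.058·0.942·(1.96)²/(0.11−0.058)² = 77.6.
At s = 77.6: P(θ<0.11) ≈ 0.958. Adjusting to match 0.975 gives s ≈ 104.26.
So α = 0.058·104.26 ≈ 6.05, β = 0.942·104.26 ≈ 98.21.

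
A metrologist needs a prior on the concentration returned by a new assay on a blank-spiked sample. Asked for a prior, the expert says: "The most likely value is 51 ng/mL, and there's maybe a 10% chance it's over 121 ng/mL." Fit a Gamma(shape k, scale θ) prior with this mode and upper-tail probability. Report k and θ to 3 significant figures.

k ≈ 3.58, θ ≈ 19.8

Gamma(k,θ) with k>1 has mode (k−1)θ, so θ = 51/(k−1).
Need P(X < 121) = 0.9 with θ tied to k this way. Start at k = 2, θ = 51: P(X<121) ≈ 0.686.
Too low — raise k to concentrate. Iterating converges to k ≈ 3.58.
Then θ = 51/(3.58−1) ≈ 19.8.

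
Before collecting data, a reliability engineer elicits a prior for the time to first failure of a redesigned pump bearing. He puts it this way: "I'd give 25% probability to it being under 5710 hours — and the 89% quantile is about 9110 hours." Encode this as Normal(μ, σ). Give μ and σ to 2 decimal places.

μ = 6916.34, σ = 1788.52

For Normal(μ,σ), the p-quantile is μ + z_p·σ. Here z_{0.25} = -0.6745, z_{0.89} = 1.227.
So 5710 = μ − 0.6745σ and 9110 = μ + 1.227σ.
Subtracting: σ = (9110 − 5710)/(1.227 − (-0.6745)) = 1788.52.
Then μ = 5710 − (-0.6745)·1788.52 = 6916.34.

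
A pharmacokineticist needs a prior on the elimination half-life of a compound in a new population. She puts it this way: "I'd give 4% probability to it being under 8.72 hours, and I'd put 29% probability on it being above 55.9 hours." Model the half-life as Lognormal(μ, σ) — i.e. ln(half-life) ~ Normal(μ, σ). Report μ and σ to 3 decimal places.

μ ≈ 3.577, σ ≈ 0.806

If T ~ Lognormal(μ,σ) then ln T ~ Normal(μ,σ), so the p-quantile of ln T is μ + z_p·σ.
ln(8.72) = 2.166 and ln(55.9) = 4.024; z_{0.04} = -1.751, z_{0.71} = 0.5534.
σ = (4.024 − 2.166)/(0.5534 − (-1.751)) = 0.806.
μ = 2.166 − (-1.751)·0.806 = 3.577.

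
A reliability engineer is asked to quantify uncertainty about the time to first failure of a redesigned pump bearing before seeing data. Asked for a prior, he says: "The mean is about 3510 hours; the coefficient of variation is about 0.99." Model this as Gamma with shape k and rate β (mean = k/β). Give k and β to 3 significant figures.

k ≈ 1.02, β ≈ 0.000291

For Gamma(k, rate β): mean = k/β, variance = k/β², so CV = 1/√k.
CV = 0.99, hence k = 1/CV² = 1.02.
Then β = k/mean = 1.02/3510 = 0.000291.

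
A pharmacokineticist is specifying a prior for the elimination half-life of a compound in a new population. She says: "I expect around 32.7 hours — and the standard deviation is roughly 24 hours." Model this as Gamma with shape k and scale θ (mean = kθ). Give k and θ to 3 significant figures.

For Gamma(k, scale θ): mean = kθ, variance = kθ², so CV = 1/√k.
CV = SD/mean = 24/32.7 = 0.7339, hence k = 1/CV² = 1.86.
Then θ = mean/k = 32.7/1.86 = 17.6.

k ≈ 1.86, θ ≈ 17.6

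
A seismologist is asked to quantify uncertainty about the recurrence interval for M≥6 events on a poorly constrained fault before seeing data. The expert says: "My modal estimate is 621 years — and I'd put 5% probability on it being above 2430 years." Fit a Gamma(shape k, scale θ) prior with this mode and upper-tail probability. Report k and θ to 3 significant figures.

Gamma(k,θ) with k>1 has mode (k−1)θ, so θ = 621/(k−1).
Need P(X < 2430) = 0.95 with θ tied to k this way. Start at k = 2, θ = 621: P(X<2430) ≈ 0.902.
Too low — raise k to concentrate. Iterating converges to k ≈ 2.36.
Then θ = 621/(2.36−1) ≈ 457.

k ≈ 2.36, θ ≈ 457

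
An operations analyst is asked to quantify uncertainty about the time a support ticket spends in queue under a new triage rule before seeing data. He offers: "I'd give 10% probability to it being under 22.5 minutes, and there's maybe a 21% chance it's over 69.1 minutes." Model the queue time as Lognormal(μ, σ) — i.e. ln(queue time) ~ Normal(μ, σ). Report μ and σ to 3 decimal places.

μ ≈ 3.802, σ ≈ 0.537

If T ~ Lognormal(μ,σ) then ln T ~ Normal(μ,σ), so the p-quantile of ln T is μ + z_p·σ.
ln(22.5) = 3.114 and ln(69.1) = 4.236; z_{0.1} = -1.282, z_{0.79} = 0.8064.
σ = (4.236 − 3.114)/(0.8064 − (-1.282)) = 0.537.
μ = 3.114 − (-1.282)·0.537 = 3.802.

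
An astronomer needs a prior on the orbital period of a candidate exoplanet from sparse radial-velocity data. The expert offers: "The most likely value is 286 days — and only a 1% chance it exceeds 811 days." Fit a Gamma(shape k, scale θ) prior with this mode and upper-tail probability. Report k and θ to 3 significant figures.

Gamma(k,θ) with k>1 has mode (k−1)θ, so θ = 286/(k−1).
Need P(X < 811) = 0.99 with θ tied to k this way. Start at k = 2, θ = 286: P(X<811) ≈ 0.775.
Too low — raise k to concentrate. Iterating converges to k ≈ 5.2.
Then θ = 286/(5.2−1) ≈ 68.1.

k ≈ 5.2, θ ≈ 68.1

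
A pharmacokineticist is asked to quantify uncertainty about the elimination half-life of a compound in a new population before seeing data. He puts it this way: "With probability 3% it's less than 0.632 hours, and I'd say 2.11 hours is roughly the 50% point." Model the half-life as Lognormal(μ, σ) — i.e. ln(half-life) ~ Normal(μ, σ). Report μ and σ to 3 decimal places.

If T ~ Lognormal(μ,σ) then ln T ~ Normal(μ,σ), so the p-quantile of ln T is μ + z_p·σ.
ln(0.632) = -0.4589 and ln(2.11) = 0.7467; z_{0.03} = -1.881, z_{0.5} = 0.
σ = (0.7467 − -0.4589)/(0 − (-1.881)) = 0.641.
μ = -0.4589 − (-1.881)·0.641 = 0.747.

μ ≈ 0.747, σ ≈ 0.641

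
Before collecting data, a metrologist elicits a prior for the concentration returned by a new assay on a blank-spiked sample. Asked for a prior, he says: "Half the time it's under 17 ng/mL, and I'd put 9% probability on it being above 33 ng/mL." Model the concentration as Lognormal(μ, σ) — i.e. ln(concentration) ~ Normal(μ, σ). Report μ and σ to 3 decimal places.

μ ≈ 2.833, σ ≈ 0.495

If T ~ Lognormal(μ,σ) then ln T ~ Normal(μ,σ), so the p-quantile of ln T is μ + z_p·σ.
ln(17) = 2.833 and ln(33) = 3.497; z_{0.5} = 0, z_{0.91} = 1.341.
σ = (3.497 − 2.833)/(1.341 − (0)) = 0.495.
μ = 2.833 − (0)·0.495 = 2.833.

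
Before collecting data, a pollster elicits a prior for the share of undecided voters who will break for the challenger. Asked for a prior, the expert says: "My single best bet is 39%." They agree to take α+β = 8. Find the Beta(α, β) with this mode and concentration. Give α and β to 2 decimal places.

α = 3.34, β = 4.66

For α,β > 1 the Beta mode is (α−1)/(α+β−2). With α+β = 8, the mode is (α−1)/6.
Set (α−1)/6 = 0.39 → α = 1 + 0.39·6 = 3.34.
β = 8 − α = 4.66.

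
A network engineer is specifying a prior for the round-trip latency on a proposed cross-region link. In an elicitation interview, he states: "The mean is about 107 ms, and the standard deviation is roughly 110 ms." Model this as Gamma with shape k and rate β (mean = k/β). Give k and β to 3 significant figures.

k ≈ 0.946, β ≈ 0.00884

For Gamma(k, rate β): mean = k/β, variance = k/β², so CV = 1/√k.
CV = SD/mean = 110/107 = 1.028, hence k = 1/CV² = 0.946.
Then β = k/mean = 0.946/107 = 0.00884.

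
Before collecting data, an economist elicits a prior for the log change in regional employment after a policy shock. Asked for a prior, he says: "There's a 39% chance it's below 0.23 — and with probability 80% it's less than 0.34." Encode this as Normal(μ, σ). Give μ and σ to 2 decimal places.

μ = 0.26, σ = 0.10

For Normal(μ,σ), the p-quantile is μ + z_p·σ. Here z_{0.39} = -0.2793, z_{0.8} = 0.8416.
So 0.23 = μ − 0.2793σ and 0.34 = μ + 0.8416σ.
Subtracting: σ = (0.34 − 0.23)/(0.8416 − (-0.2793)) = 0.10.
Then μ = 0.23 − (-0.2793)·0.10 = 0.26.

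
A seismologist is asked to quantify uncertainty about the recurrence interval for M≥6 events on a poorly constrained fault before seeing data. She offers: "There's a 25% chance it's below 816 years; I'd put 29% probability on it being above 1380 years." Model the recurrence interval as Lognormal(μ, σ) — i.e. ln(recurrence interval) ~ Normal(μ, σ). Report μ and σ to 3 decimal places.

If T ~ Lognormal(μ,σ) then ln T ~ Normal(μ,σ), so the p-quantile of ln T is μ + z_p·σ.
ln(816) = 6.704 and ln(1380) = 7.23; z_{0.25} = -0.6745, z_{0.71} = 0.5534.
σ = (7.23 − 6.704)/(0.5534 − (-0.6745)) = 0.428.
μ = 6.704 − (-0.6745)·0.428 = 6.993.

μ ≈ 6.993, σ ≈ 0.428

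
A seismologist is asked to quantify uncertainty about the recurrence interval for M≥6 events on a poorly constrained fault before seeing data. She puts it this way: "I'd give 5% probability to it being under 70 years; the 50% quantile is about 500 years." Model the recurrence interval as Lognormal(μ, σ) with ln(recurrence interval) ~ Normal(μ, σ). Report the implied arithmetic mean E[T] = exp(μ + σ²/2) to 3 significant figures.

E[T] ≈ 1020 years

If T ~ Lognormal(μ,σ) then ln T ~ Normal(μ,σ), so the p-quantile of ln T is μ + z_p·σ.
ln(70) = 4.248 and ln(500) = 6.215; z_{0.05} = -1.645, z_{0.5} = 0.
σ = (6.215 − 4.248)/(0 − (-1.645)) = 1.195.
μ = 4.248 − (-1.645)·1.195 = 6.215.
E[T] = exp(μ + σ²/2) = exp(6.215 + 0.7144) = 1020 years.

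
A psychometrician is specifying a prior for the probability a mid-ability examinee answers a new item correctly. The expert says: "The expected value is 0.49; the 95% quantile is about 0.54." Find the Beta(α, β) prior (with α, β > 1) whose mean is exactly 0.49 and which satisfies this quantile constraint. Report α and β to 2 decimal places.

With mean 0.49 fixed, write α = 0.49s, β = 0.51s where s = α+β.
Need P(θ < 0.54) = 0.95 under Beta(0.49s, 0.51s). Normal approximation: (q−m)/√(m(1−m)/s) ≈ z_{0.95} = 1.64, so s ≈ 0.49·0.51·(1.64)²/(0.54−0.49)² = 270.4.
At s = 270.4: P(θ<0.54) ≈ 0.950. Adjusting to match 0.95 gives s ≈ 270.05.
So α = 0.49·270.05 ≈ 132.32, β = 0.51·270.05 ≈ 137.72.

α ≈ 132.32, β ≈ 137.72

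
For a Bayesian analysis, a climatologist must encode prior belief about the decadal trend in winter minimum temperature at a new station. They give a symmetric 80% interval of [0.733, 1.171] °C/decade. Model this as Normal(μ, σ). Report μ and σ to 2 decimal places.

μ = 0.95, σ = 0.17

A symmetric 80% interval runs μ ± z·σ with z = 1.282.
Half-width = 0.219, so σ = 0.219/1.282 = 0.17.
μ is the interval midpoint, 0.95.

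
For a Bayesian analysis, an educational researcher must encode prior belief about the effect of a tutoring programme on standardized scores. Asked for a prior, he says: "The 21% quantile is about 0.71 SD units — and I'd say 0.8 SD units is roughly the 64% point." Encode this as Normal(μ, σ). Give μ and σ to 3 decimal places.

The p-quantile of Normal(μ,σ) is μ + z_p·σ, with z_{0.21} = -0.8064 and z_{0.64} = 0.3585.
Eliminate σ: μ = (z₂·x₁ − z₁·x₂)/(z₂ − z₁) = (0.3585·0.71 − (-0.8064)·0.8)/1.165 = 0.772.
Then σ = (x₂ − x₁)/(z₂ − z₁) = (0.8 − 0.71)/1.165 = 0.077.

μ = 0.772, σ = 0.077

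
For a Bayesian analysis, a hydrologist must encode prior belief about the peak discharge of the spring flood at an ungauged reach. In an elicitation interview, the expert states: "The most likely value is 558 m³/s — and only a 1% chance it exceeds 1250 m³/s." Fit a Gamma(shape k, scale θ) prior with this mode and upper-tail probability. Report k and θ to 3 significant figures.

Gamma(k,θ) with k>1 has mode (k−1)θ, so θ = 558/(k−1).
Need P(X < 1250) = 0.99 with θ tied to k this way. Start at k = 2, θ = 558: P(X<1250) ≈ 0.655.
Too low — raise k to concentrate. Iterating converges to k ≈ 8.38.
Then θ = 558/(8.38−1) ≈ 75.6.

k ≈ 8.38, θ ≈ 75.6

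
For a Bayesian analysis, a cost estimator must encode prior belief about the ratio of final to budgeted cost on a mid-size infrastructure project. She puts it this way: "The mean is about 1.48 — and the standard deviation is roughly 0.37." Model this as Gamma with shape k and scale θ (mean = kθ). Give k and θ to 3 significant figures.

For Gamma(k, scale θ): mean = kθ, variance = kθ², so CV = 1/√k.
CV = SD/mean = 0.37/1.48 = 0.25, hence k = 1/CV² = 16.
Then θ = mean/k = 1.48/16 = 0.0925.

k ≈ 16, θ ≈ 0.0925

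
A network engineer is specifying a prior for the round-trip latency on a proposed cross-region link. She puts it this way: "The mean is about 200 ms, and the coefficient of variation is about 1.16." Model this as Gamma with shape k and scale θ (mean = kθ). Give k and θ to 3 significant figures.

For Gamma(k, scale θ): mean = kθ, variance = kθ², so CV = 1/√k.
CV = 1.16, hence k = 1/CV² = 0.743.
Then θ = mean/k = 200/0.743 = 269.

k ≈ 0.743, θ ≈ 269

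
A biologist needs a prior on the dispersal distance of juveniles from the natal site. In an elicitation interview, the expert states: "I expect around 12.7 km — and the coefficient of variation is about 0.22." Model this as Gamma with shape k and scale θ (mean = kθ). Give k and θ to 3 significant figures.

k ≈ 20.7, θ ≈ 0.615

For Gamma(k, scale θ): mean = kθ, variance = kθ², so CV = 1/√k.
CV = 0.22, hence k = 1/CV² = 20.7.
Then θ = mean/k = 12.7/20.7 = 0.615.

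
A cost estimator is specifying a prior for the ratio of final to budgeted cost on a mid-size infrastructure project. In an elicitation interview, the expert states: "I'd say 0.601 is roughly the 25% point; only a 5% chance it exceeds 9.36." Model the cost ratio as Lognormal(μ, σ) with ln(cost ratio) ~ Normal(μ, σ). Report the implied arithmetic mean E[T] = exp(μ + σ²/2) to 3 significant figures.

E[T] ≈ 2.69

If T ~ Lognormal(μ,σ) then ln T ~ Normal(μ,σ), so the p-quantile of ln T is μ + z_p·σ.
ln(0.601) = -0.5092 and ln(9.36) = 2.236; z_{0.25} = -0.6745, z_{0.95} = 1.645.
σ = (2.236 − -0.5092)/(1.645 − (-0.6745)) = 1.184.
μ = -0.5092 − (-0.6745)·1.184 = 0.289.
E[T] = exp(μ + σ²/2) = exp(0.289 + 0.7007) = 2.69.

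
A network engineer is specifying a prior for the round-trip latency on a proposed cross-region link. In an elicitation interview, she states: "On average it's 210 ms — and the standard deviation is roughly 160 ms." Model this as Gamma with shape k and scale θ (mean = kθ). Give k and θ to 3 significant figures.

k ≈ 1.72, θ ≈ 122

For Gamma(k, scale θ): mean = kθ, variance = kθ², so CV = 1/√k.
CV = SD/mean = 160/210 = 0.7619, hence k = 1/CV² = 1.72.
Then θ = mean/k = 210/1.72 = 122.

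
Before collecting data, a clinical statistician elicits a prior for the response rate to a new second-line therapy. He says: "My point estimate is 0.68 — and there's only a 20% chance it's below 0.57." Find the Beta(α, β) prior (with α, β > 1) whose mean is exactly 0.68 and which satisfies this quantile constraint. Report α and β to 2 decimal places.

α ≈ 8.21, β ≈ 3.86

With mean 0.68 fixed, write α = 0.68s, β = 0.32s where s = α+β.
Need P(θ < 0.57) = 0.2 under Beta(0.68s, 0.32s). Normal approximation: (q−m)/√(m(1−m)/s) ≈ z_{0.2} = -0.842, so s ≈ 0.68·0.32·(-0.842)²/(0.57−0.68)² = 12.7.
At s = 12.7: P(θ<0.57) ≈ 0.195. Adjusting to match 0.2 gives s ≈ 12.08.
So α = 0.68·12.08 ≈ 8.21, β = 0.32·12.08 ≈ 3.86.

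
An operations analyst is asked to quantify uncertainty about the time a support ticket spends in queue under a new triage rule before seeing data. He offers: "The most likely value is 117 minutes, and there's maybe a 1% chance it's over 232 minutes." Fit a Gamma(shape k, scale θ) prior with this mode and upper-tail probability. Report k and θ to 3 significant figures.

Gamma(k,θ) with k>1 has mode (k−1)θ, so θ = 117/(k−1).
Need P(X < 232) = 0.99 with θ tied to k this way. Start at k = 2, θ = 117: P(X<232) ≈ 0.589.
Too low — raise k to concentrate. Iterating converges to k ≈ 11.5.
Then θ = 117/(11.5−1) ≈ 11.1.

k ≈ 11.5, θ ≈ 11.1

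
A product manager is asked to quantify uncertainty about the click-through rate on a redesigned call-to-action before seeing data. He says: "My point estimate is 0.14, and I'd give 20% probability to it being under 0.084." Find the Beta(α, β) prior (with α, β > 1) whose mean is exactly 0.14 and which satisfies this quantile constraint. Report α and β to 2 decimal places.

α ≈ 3.94, β ≈ 24.18

With mean 0.14 fixed, write α = 0.14s, β = 0.86s where s = α+β.
Need P(θ < 0.084) = 0.2 under Beta(0.14s, 0.86s). Normal approximation: (q−m)/√(m(1−m)/s) ≈ z_{0.2} = -0.842, so s ≈ 0.14·0.86·(-0.842)²/(0.084−0.14)² = 27.2.
At s = 27.2: P(θ<0.084) ≈ 0.205. Adjusting to match 0.2 gives s ≈ 28.12.
So α = 0.14·28.12 ≈ 3.94, β = 0.86·28.12 ≈ 24.18.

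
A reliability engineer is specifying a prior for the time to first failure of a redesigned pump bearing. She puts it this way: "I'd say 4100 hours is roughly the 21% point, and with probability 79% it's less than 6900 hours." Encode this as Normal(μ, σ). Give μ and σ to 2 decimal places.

μ = 5500.00, σ = 1736.07

For Normal(μ,σ), the p-quantile is μ + z_p·σ. Here z_{0.21} = -0.8064, z_{0.79} = 0.8064.
So 4100 = μ − 0.8064σ and 6900 = μ + 0.8064σ.
Subtracting: σ = (6900 − 4100)/(0.8064 − (-0.8064)) = 1736.07.
Then μ = 4100 − (-0.8064)·1736.07 = 5500.00.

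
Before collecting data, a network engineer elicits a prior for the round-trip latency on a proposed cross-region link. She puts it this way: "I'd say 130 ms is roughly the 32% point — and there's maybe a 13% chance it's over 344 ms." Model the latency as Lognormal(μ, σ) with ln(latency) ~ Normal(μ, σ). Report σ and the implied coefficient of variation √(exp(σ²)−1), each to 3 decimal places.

If T ~ Lognormal(μ,σ) then ln T ~ Normal(μ,σ), so the p-quantile of ln T is μ + z_p·σ.
ln(130) = 4.868 and ln(344) = 5.841; z_{0.32} = -0.4677, z_{0.87} = 1.126.
σ = (5.841 − 4.868)/(1.126 − (-0.4677)) = 0.610.
μ = 4.868 − (-0.4677)·0.610 = 5.153.
CV = √(exp(σ²)−1) = √(exp(0.3726)−1) = 0.672.

σ ≈ 0.610, CV ≈ 0.672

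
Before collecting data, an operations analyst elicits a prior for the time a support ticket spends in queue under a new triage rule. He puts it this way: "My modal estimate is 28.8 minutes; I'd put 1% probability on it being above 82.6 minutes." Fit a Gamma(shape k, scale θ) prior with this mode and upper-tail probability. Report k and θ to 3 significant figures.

k ≈ 5.1, θ ≈ 7.03

Gamma(k,θ) with k>1 has mode (k−1)θ, so θ = 28.8/(k−1).
Need P(X < 82.6) = 0.99 with θ tied to k this way. Start at k = 2, θ = 28.8: P(X<82.6) ≈ 0.780.
Too low — raise k to concentrate. Iterating converges to k ≈ 5.1.
Then θ = 28.8/(5.1−1) ≈ 7.03.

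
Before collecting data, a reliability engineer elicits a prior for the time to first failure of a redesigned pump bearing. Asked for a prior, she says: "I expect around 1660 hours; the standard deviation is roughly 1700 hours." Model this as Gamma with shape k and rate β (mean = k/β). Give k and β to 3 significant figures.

k ≈ 0.953, β ≈ 0.000574

For Gamma(k, rate β): mean = k/β, variance = k/β², so CV = 1/√k.
CV = SD/mean = 1700/1660 = 1.024, hence k = 1/CV² = 0.953.
Then β = k/mean = 0.953/1660 = 0.000574.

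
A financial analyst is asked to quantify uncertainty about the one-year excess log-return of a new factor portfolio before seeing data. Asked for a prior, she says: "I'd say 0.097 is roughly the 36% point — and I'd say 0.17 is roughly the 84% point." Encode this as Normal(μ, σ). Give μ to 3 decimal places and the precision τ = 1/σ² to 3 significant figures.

μ = 0.116, τ = 343

For Normal(μ,σ), the p-quantile is μ + z_p·σ. Here z_{0.36} = -0.3585, z_{0.84} = 0.9945.
So 0.097 = μ − 0.3585σ and 0.17 = μ + 0.9945σ.
Subtracting: σ = (0.17 − 0.097)/(0.9945 − (-0.3585)) = 0.054.
Then μ = 0.097 − (-0.3585)·0.054 = 0.116.
Precision τ = 1/σ² = 1/0.05396² = 343.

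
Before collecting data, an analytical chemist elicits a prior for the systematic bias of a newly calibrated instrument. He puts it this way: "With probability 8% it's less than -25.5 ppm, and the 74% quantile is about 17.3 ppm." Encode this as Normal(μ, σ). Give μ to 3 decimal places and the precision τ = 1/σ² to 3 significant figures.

μ = 3.858, τ = 0.00229

For Normal(μ,σ), the p-quantile is μ + z_p·σ. Here z_{0.08} = -1.405, z_{0.74} = 0.6433.
So -25.5 = μ − 1.405σ and 17.3 = μ + 0.6433σ.
Subtracting: σ = (17.3 − -25.5)/(0.6433 − (-1.405)) = 20.894.
Then μ = -25.5 − (-1.405)·20.894 = 3.858.
Precision τ = 1/σ² = 1/20.89² = 0.00229.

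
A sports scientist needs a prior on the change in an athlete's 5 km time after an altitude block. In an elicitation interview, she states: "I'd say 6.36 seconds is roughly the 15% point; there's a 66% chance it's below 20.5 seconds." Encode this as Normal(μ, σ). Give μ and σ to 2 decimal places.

The p-quantile of Normal(μ,σ) is μ + z_p·σ, with z_{0.15} = -1.036 and z_{0.66} = 0.4125.
Eliminate σ: μ = (z₂·x₁ − z₁·x₂)/(z₂ − z₁) = (0.4125·6.36 − (-1.036)·20.5)/1.449 = 16.47.
Then σ = (x₂ − x₁)/(z₂ − z₁) = (20.5 − 6.36)/1.449 = 9.76.

μ = 16.47, σ = 9.76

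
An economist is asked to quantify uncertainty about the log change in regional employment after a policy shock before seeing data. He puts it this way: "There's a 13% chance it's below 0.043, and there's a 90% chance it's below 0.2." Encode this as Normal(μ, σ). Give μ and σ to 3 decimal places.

The p-quantile of Normal(μ,σ) is μ + z_p·σ, with z_{0.13} = -1.126 and z_{0.9} = 1.282.
Eliminate σ: μ = (z₂·x₁ − z₁·x₂)/(z₂ − z₁) = (1.282·0.043 − (-1.126)·0.2)/2.408 = 0.116.
Then σ = (x₂ − x₁)/(z₂ − z₁) = (0.2 − 0.043)/2.408 = 0.065.

μ = 0.116, σ = 0.065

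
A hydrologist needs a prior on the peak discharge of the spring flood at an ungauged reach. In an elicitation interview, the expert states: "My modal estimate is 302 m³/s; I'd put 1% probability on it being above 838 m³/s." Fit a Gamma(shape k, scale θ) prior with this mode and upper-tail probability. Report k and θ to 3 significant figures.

k ≈ 5.4, θ ≈ 68.6

Gamma(k,θ) with k>1 has mode (k−1)θ, so θ = 302/(k−1).
Need P(X < 838) = 0.99 with θ tied to k this way. Start at k = 2, θ = 302: P(X<838) ≈ 0.765.
Too low — raise k to concentrate. Iterating converges to k ≈ 5.4.
Then θ = 302/(5.4−1) ≈ 68.6.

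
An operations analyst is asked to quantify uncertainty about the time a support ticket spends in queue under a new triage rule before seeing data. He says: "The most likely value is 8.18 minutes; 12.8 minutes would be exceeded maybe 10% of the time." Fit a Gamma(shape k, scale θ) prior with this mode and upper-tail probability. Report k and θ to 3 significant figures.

Gamma(k,θ) with k>1 has mode (k−1)θ, so θ = 8.18/(k−1).
Need P(X < 12.8) = 0.9 with θ tied to k this way. Start at k = 2, θ = 8.18: P(X<12.8) ≈ 0.464.
Too low — raise k to concentrate. Iterating converges to k ≈ 10.3.
Then θ = 8.18/(10.3−1) ≈ 0.876.

k ≈ 10.3, θ ≈ 0.876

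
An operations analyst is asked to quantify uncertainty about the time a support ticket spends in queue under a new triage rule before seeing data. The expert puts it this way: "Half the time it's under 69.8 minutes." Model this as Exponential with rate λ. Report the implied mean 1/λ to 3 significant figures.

mean ≈ 101 minutes

Exponential median = ln 2 / λ, so λ = ln 2 / 69.8 = 0.00993.
Mean = 1/λ = 101 minutes.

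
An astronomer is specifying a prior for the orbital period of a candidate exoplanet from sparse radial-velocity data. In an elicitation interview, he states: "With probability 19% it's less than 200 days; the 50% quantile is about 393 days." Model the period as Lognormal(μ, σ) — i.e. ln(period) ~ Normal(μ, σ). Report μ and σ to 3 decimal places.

μ ≈ 5.974, σ ≈ 0.769

If T ~ Lognormal(μ,σ) then ln T ~ Normal(μ,σ), so the p-quantile of ln T is μ + z_p·σ.
ln(200) = 5.298 and ln(393) = 5.974; z_{0.19} = -0.8779, z_{0.5} = 0.
σ = (5.974 − 5.298)/(0 − (-0.8779)) = 0.769.
μ = 5.298 − (-0.8779)·0.769 = 5.974.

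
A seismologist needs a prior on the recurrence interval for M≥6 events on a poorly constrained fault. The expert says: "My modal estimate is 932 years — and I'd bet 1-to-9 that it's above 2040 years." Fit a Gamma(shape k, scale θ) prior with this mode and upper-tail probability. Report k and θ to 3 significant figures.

k ≈ 4.13, θ ≈ 297

Gamma(k,θ) with k>1 has mode (k−1)θ, so θ = 932/(k−1).
Need P(X < 2040) = 0.9 with θ tied to k this way. Start at k = 2, θ = 932: P(X<2040) ≈ 0.643.
Too low — raise k to concentrate. Iterating converges to k ≈ 4.13.
Then θ = 932/(4.13−1) ≈ 297.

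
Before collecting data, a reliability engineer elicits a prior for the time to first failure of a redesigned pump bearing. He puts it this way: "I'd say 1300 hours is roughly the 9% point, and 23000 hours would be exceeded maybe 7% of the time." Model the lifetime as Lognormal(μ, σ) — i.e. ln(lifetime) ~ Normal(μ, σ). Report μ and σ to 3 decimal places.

If T ~ Lognormal(μ,σ) then ln T ~ Normal(μ,σ), so the p-quantile of ln T is μ + z_p·σ.
ln(1300) = 7.17 and ln(23000) = 10.04; z_{0.09} = -1.341, z_{0.93} = 1.476.
σ = (10.04 − 7.17)/(1.476 − (-1.341)) = 1.020.
μ = 7.17 − (-1.341)·1.020 = 8.538.

μ ≈ 8.538, σ ≈ 1.020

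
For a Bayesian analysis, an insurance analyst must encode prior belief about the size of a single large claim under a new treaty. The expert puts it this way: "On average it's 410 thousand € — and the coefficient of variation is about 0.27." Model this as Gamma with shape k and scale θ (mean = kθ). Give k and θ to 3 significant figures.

k ≈ 13.7, θ ≈ 29.9

For Gamma(k, scale θ): mean = kθ, variance = kθ², so CV = 1/√k.
CV = 0.27, hence k = 1/CV² = 13.7.
Then θ = mean/k = 410/13.7 = 29.9.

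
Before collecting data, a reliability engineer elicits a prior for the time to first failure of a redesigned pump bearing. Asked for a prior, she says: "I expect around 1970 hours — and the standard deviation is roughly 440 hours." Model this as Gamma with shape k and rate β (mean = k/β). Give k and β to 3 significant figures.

For Gamma(k, rate β): mean = k/β, variance = k/β², so CV = 1/√k.
CV = SD/mean = 440/1970 = 0.2234, hence k = 1/CV² = 20.
Then β = k/mean = 20/1970 = 0.0102.

k ≈ 20, β ≈ 0.0102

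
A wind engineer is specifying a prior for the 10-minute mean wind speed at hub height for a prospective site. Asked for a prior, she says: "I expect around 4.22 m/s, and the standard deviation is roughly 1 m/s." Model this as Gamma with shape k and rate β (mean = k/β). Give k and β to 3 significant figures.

k ≈ 17.8, β ≈ 4.22

For Gamma(k, rate β): mean = k/β, variance = k/β², so CV = 1/√k.
CV = SD/mean = 1/4.22 = 0.237, hence k = 1/CV² = 17.8.
Then β = k/mean = 17.8/4.22 = 4.22.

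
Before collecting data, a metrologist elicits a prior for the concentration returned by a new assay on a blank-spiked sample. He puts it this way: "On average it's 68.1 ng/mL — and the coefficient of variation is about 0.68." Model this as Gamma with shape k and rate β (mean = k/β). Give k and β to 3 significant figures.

For Gamma(k, rate β): mean = k/β, variance = k/β², so CV = 1/√k.
CV = 0.68, hence k = 1/CV² = 2.16.
Then β = k/mean = 2.16/68.1 = 0.0318.

k ≈ 2.16, β ≈ 0.0318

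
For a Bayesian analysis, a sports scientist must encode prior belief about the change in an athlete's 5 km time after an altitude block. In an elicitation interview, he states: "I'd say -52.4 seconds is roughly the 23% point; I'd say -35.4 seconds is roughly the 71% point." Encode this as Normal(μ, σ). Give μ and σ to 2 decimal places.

The p-quantile of Normal(μ,σ) is μ + z_p·σ, with z_{0.23} = -0.7388 and z_{0.71} = 0.5534.
Eliminate σ: μ = (z₂·x₁ − z₁·x₂)/(z₂ − z₁) = (0.5534·-52.4 − (-0.7388)·-35.4)/1.292 = -42.68.
Then σ = (x₂ − x₁)/(z₂ − z₁) = (-35.4 − -52.4)/1.292 = 13.16.

μ = -42.68, σ = 13.16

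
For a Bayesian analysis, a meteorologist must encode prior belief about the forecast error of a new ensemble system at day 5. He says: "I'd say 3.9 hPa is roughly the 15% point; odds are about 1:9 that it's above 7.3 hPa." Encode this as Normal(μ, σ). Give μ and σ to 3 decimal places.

For Normal(μ,σ), the p-quantile is μ + z_p·σ. Here z_{0.15} = -1.036, z_{0.9} = 1.282.
So 3.9 = μ − 1.036σ and 7.3 = μ + 1.282σ.
Subtracting: σ = (7.3 − 3.9)/(1.282 − (-1.036)) = 1.467.
Then μ = 3.9 − (-1.036)·1.467 = 5.420.

μ = 5.420, σ = 1.467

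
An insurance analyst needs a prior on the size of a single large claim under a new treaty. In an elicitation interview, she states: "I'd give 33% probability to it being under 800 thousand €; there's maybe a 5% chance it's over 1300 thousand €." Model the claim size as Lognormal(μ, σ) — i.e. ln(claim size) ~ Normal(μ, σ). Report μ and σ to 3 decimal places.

μ ≈ 6.787, σ ≈ 0.233

If T ~ Lognormal(μ,σ) then ln T ~ Normal(μ,σ), so the p-quantile of ln T is μ + z_p·σ.
ln(800) = 6.685 and ln(1300) = 7.17; z_{0.33} = -0.4399, z_{0.95} = 1.645.
σ = (7.17 − 6.685)/(1.645 − (-0.4399)) = 0.233.
μ = 6.685 − (-0.4399)·0.233 = 6.787.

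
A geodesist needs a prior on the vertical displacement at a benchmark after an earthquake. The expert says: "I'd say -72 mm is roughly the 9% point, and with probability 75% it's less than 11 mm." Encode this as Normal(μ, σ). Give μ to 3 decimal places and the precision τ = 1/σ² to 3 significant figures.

For Normal(μ,σ), the p-quantile is μ + z_p·σ. Here z_{0.09} = -1.341, z_{0.75} = 0.6745.
So -72 = μ − 1.341σ and 11 = μ + 0.6745σ.
Subtracting: σ = (11 − -72)/(0.6745 − (-1.341)) = 41.186.
Then μ = -72 − (-1.341)·41.186 = -16.780.
Precision τ = 1/σ² = 1/41.19² = 0.00059.

μ = -16.780, τ = 0.00059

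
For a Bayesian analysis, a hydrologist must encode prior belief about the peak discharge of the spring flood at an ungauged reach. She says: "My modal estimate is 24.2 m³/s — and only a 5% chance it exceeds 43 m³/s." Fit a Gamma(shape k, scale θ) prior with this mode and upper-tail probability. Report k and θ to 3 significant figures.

Gamma(k,θ) with k>1 has mode (k−1)θ, so θ = 24.2/(k−1).
Need P(X < 43) = 0.95 with θ tied to k this way. Start at k = 2, θ = 24.2: P(X<43) ≈ 0.530.
Too low — raise k to concentrate. Iterating converges to k ≈ 9.44.
Then θ = 24.2/(9.44−1) ≈ 2.87.

k ≈ 9.44, θ ≈ 2.87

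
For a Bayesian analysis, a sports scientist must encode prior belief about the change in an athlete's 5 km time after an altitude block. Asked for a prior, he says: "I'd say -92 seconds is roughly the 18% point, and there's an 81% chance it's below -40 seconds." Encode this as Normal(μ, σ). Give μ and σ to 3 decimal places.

For Normal(μ,σ), the p-quantile is μ + z_p·σ. Here z_{0.18} = -0.9154, z_{0.81} = 0.8779.
So -92 = μ − 0.9154σ and -40 = μ + 0.8779σ.
Subtracting: σ = (-40 − -92)/(0.8779 − (-0.9154)) = 28.997.
Then μ = -92 − (-0.9154)·28.997 = -65.457.

μ = -65.457, σ = 28.997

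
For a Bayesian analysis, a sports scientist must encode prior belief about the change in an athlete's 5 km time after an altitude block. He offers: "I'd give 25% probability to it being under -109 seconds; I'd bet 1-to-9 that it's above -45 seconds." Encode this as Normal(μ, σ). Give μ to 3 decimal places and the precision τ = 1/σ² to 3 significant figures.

The p-quantile of Normal(μ,σ) is μ + z_p·σ, with z_{0.25} = -0.6745 and z_{0.9} = 1.282.
Eliminate σ: μ = (z₂·x₁ − z₁·x₂)/(z₂ − z₁) = (1.282·-109 − (-0.6745)·-45)/1.956 = -86.931.
Then σ = (x₂ − x₁)/(z₂ − z₁) = (-45 − -109)/1.956 = 32.719.
Precision τ = 1/σ² = 1/32.72² = 0.000934.

μ = -86.931, τ = 0.000934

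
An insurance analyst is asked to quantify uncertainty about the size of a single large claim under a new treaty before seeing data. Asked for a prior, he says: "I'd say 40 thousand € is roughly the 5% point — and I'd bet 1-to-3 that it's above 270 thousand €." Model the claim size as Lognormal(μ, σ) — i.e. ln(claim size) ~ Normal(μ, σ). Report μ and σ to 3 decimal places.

If T ~ Lognormal(μ,σ) then ln T ~ Normal(μ,σ), so the p-quantile of ln T is μ + z_p·σ.
ln(40) = 3.689 and ln(270) = 5.598; z_{0.05} = -1.645, z_{0.75} = 0.6745.
σ = (5.598 − 3.689)/(0.6745 − (-1.645)) = 0.823.
μ = 3.689 − (-1.645)·0.823 = 5.043.

μ ≈ 5.043, σ ≈ 0.823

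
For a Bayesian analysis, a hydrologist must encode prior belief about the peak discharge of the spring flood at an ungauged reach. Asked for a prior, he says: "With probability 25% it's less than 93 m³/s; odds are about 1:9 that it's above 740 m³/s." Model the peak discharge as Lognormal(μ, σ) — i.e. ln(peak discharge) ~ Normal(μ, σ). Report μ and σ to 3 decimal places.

μ ≈ 5.248, σ ≈ 1.060

If T ~ Lognormal(μ,σ) then ln T ~ Normal(μ,σ), so the p-quantile of ln T is μ + z_p·σ.
ln(93) = 4.533 and ln(740) = 6.607; z_{0.25} = -0.6745, z_{0.9} = 1.282.
σ = (6.607 − 4.533)/(1.282 − (-0.6745)) = 1.060.
μ = 4.533 − (-0.6745)·1.060 = 5.248.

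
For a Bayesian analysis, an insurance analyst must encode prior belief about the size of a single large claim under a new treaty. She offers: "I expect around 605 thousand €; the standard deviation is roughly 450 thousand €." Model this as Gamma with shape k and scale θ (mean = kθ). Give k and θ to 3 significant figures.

k ≈ 1.81, θ ≈ 335

For Gamma(k, scale θ): mean = kθ, variance = kθ², so CV = 1/√k.
CV = SD/mean = 450/605 = 0.7438, hence k = 1/CV² = 1.81.
Then θ = mean/k = 605/1.81 = 335.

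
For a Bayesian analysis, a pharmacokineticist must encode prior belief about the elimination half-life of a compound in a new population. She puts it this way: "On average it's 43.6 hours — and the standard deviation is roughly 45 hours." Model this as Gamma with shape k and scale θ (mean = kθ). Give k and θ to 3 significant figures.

k ≈ 0.939, θ ≈ 46.4

For Gamma(k, scale θ): mean = kθ, variance = kθ², so CV = 1/√k.
CV = SD/mean = 45/43.6 = 1.032, hence k = 1/CV² = 0.939.
Then θ = mean/k = 43.6/0.939 = 46.4.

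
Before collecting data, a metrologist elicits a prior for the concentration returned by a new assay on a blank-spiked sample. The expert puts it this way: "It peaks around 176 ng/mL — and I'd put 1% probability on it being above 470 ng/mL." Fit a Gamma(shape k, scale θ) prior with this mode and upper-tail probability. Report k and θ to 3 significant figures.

k ≈ 5.79, θ ≈ 36.7

Gamma(k,θ) with k>1 has mode (k−1)θ, so θ = 176/(k−1).
Need P(X < 470) = 0.99 with θ tied to k this way. Start at k = 2, θ = 176: P(X<470) ≈ 0.746.
Too low — raise k to concentrate. Iterating converges to k ≈ 5.79.
Then θ = 176/(5.79−1) ≈ 36.7.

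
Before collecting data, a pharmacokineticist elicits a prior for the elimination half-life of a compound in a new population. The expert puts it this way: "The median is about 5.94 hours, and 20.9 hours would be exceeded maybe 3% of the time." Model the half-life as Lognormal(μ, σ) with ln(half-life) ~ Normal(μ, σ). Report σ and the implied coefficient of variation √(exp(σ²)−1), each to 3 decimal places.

If T ~ Lognormal(μ,σ) then ln T ~ Normal(μ,σ), so the p-quantile of ln T is μ + z_p·σ.
ln(5.94) = 1.782 and ln(20.9) = 3.04; z_{0.5} = 0, z_{0.97} = 1.881.
σ = (3.04 − 1.782)/(1.881 − (0)) = 0.669.
μ = 1.782 − (0)·0.669 = 1.782.
CV = √(exp(σ²)−1) = √(exp(0.4474)−1) = 0.751.

σ ≈ 0.669, CV ≈ 0.751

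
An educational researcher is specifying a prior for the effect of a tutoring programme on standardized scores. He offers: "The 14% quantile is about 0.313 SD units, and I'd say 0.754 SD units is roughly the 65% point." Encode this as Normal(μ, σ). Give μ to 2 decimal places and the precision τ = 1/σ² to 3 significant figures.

μ = 0.64, τ = 11

For Normal(μ,σ), the p-quantile is μ + z_p·σ. Here z_{0.14} = -1.08, z_{0.65} = 0.3853.
So 0.313 = μ − 1.08σ and 0.754 = μ + 0.3853σ.
Subtracting: σ = (0.754 − 0.313)/(0.3853 − (-1.08)) = 0.30.
Then μ = 0.313 − (-1.08)·0.30 = 0.64.
Precision τ = 1/σ² = 1/0.3009² = 11.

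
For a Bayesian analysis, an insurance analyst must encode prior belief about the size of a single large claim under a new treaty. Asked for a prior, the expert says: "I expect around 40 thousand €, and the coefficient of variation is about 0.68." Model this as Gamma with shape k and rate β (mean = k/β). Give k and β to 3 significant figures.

k ≈ 2.16, β ≈ 0.0541

For Gamma(k, rate β): mean = k/β, variance = k/β², so CV = 1/√k.
CV = 0.68, hence k = 1/CV² = 2.16.
Then β = k/mean = 2.16/40 = 0.0541.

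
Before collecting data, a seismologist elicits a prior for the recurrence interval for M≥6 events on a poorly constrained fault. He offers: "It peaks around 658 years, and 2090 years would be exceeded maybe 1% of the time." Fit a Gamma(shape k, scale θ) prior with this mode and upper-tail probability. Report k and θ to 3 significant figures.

Gamma(k,θ) with k>1 has mode (k−1)θ, so θ = 658/(k−1).
Need P(X < 2090) = 0.99 with θ tied to k this way. Start at k = 2, θ = 658: P(X<2090) ≈ 0.826.
Too low — raise k to concentrate. Iterating converges to k ≈ 4.32.
Then θ = 658/(4.32−1) ≈ 198.

k ≈ 4.32, θ ≈ 198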